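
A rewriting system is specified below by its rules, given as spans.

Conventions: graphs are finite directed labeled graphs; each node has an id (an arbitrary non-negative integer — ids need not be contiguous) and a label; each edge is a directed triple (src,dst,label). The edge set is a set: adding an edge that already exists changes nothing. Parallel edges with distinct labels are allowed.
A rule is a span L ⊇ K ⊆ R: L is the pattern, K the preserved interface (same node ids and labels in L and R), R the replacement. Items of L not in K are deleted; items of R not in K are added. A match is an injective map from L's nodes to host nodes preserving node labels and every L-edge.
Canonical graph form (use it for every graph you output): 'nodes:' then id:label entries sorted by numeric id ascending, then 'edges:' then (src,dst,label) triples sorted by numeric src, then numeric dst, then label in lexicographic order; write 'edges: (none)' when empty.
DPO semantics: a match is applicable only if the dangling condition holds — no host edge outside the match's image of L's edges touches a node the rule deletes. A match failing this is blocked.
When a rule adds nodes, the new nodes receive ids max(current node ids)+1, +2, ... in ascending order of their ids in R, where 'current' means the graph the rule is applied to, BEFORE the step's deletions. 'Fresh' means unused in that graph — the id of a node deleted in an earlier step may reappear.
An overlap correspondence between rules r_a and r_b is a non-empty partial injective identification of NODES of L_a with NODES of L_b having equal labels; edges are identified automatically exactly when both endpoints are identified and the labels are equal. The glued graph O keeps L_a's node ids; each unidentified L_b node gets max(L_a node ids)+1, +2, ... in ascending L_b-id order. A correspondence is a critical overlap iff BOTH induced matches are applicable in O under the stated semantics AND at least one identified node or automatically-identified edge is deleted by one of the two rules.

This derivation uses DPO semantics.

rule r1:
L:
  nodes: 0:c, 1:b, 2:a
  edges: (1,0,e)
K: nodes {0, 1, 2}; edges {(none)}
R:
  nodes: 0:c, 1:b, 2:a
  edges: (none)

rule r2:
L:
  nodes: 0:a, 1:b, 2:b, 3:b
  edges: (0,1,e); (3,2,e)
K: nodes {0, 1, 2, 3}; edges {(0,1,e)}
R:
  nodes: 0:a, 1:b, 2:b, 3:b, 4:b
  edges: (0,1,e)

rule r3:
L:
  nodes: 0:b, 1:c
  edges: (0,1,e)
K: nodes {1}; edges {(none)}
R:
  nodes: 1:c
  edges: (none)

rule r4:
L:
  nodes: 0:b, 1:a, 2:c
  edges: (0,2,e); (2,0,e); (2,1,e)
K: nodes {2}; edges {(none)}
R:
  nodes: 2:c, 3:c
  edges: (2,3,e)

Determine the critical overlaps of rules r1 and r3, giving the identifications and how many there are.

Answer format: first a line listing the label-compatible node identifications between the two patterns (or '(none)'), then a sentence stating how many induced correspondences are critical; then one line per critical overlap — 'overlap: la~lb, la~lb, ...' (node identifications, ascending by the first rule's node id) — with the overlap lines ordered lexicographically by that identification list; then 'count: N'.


label-compatible node identifications between L(r1) and L(r3): 0~1, 1~0
1 of the induced correspondences is a critical overlap of r1 and r3.
overlap: 0~1, 1~0
count: 1


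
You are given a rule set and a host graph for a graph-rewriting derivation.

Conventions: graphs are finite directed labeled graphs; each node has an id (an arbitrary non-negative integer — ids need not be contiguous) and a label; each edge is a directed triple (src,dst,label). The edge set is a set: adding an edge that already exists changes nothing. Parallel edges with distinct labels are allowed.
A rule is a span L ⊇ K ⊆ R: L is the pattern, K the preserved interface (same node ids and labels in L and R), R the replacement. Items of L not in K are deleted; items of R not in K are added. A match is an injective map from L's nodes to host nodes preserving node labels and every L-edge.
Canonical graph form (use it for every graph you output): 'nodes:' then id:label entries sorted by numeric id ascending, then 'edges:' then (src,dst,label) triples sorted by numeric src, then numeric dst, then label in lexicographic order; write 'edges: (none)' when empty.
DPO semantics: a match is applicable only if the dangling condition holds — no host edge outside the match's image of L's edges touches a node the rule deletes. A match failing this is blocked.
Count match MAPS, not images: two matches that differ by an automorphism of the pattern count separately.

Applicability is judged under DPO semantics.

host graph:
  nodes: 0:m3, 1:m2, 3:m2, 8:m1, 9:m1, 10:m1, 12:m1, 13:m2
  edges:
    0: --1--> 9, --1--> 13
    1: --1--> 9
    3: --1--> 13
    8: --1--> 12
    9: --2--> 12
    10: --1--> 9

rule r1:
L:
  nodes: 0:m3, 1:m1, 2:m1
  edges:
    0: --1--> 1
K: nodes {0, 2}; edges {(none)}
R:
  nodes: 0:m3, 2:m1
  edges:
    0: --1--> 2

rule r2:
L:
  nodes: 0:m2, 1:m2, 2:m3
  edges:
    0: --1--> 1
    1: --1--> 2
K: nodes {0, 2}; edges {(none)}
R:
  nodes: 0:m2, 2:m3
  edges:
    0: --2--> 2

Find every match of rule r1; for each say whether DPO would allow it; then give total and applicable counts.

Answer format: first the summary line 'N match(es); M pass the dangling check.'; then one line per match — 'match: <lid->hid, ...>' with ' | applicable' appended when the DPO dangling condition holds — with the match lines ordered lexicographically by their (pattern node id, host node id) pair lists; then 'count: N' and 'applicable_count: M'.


3 match(es); 0 pass the dangling check.
match: 0->0, 1->9, 2->8
match: 0->0, 1->9, 2->10
match: 0->0, 1->9, 2->12
count: 3
applicable_count: 0


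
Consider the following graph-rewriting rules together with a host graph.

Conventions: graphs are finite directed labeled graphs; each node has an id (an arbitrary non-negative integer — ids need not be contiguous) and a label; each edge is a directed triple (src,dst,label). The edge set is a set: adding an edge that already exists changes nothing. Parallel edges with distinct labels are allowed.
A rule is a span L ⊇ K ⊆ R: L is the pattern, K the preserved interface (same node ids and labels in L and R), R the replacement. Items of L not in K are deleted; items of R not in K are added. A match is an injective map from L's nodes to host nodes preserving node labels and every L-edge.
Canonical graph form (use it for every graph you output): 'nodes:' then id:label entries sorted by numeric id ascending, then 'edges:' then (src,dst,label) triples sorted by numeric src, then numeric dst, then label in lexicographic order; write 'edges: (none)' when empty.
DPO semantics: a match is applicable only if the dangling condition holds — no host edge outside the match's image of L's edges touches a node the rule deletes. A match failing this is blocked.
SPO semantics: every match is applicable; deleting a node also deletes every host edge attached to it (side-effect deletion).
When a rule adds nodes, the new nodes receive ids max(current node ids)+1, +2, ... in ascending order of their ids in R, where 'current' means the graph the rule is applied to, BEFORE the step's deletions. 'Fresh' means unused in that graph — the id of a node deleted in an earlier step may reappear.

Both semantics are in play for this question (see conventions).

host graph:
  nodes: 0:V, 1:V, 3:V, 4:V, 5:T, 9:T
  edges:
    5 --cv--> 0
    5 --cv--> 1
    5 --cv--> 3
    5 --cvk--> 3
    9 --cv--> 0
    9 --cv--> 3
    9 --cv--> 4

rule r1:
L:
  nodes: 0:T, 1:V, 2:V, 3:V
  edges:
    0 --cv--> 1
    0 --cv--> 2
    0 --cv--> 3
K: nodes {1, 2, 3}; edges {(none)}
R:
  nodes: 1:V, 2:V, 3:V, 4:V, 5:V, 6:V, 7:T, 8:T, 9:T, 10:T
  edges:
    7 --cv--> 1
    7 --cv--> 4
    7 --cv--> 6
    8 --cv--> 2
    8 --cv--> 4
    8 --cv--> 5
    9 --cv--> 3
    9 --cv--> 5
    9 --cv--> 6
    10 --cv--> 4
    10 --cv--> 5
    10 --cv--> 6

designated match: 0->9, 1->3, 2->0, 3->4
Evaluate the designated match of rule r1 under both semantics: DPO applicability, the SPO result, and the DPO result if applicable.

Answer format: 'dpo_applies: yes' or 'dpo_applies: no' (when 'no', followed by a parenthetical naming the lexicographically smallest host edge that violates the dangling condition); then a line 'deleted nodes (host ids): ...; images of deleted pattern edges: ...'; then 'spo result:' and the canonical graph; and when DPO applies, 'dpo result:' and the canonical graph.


dpo_applies: yes
deleted nodes (host ids): 9; images of deleted pattern edges: (9,0,cv); (9,3,cv); (9,4,cv)
spo result:
nodes: 0:V, 1:V, 3:V, 4:V, 5:T, 10:V, 11:V, 12:V, 13:T, 14:T, 15:T, 16:T
edges: (5,0,cv); (5,1,cv); (5,3,cv); (5,3,cvk); (13,3,cv); (13,10,cv); (13,12,cv); (14,0,cv); (14,10,cv); (14,11,cv); (15,4,cv); (15,11,cv); (15,12,cv); (16,10,cv); (16,11,cv); (16,12,cv)
dpo result:
nodes: 0:V, 1:V, 3:V, 4:V, 5:T, 10:V, 11:V, 12:V, 13:T, 14:T, 15:T, 16:T
edges: (5,0,cv); (5,1,cv); (5,3,cv); (5,3,cvk); (13,3,cv); (13,10,cv); (13,12,cv); (14,0,cv); (14,10,cv); (14,11,cv); (15,4,cv); (15,11,cv); (15,12,cv); (16,10,cv); (16,11,cv); (16,12,cv)


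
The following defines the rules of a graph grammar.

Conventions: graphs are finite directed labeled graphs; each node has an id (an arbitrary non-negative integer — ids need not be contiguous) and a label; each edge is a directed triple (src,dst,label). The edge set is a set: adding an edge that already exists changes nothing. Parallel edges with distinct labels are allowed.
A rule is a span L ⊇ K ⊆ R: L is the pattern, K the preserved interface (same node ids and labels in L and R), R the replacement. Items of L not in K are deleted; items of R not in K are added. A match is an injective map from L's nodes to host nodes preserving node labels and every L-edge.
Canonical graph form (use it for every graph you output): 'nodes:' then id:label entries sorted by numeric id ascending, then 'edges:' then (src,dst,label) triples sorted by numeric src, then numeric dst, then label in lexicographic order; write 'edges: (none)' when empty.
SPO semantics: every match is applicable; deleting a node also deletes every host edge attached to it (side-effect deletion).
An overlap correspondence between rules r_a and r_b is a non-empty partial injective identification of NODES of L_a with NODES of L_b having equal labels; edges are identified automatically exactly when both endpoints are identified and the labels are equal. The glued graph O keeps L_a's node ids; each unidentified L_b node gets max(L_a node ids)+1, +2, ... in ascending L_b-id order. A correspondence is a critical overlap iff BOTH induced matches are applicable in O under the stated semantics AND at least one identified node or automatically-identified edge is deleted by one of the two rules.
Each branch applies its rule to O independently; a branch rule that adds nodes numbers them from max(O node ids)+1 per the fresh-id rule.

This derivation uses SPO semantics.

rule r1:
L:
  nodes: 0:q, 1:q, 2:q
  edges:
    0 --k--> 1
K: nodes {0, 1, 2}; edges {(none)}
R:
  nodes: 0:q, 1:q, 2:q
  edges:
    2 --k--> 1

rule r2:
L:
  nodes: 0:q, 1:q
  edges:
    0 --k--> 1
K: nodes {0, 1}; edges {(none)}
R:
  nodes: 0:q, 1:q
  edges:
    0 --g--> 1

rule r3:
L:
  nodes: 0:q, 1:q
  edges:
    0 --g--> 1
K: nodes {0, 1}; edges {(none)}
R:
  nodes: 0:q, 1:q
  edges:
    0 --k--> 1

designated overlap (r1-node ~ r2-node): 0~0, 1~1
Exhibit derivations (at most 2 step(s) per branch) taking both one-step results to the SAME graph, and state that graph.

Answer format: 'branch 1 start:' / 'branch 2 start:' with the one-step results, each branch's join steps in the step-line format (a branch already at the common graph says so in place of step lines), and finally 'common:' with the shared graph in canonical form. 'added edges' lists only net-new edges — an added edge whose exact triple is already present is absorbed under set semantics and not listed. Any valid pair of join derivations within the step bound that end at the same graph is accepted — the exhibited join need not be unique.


branch 1 start:
nodes: 0:q, 1:q, 2:q
edges: (2,1,k)
branch 2 start:
nodes: 0:q, 1:q, 2:q
edges: (0,1,g)
branch 1 step 1: rule r1; match: 0->2, 1->1, 2->0; deleted nodes (none); deleted edges (2,1,k); added nodes (none); added edges (0,1,k); result: nodes: 0:q, 1:q, 2:q edges: (0,1,k)
branch 2 step 1: rule r3; match: 0->0, 1->1; deleted nodes (none); deleted edges (0,1,g); added nodes (none); added edges (0,1,k); result: nodes: 0:q, 1:q, 2:q edges: (0,1,k)
common:
nodes: 0:q, 1:q, 2:q
edges: (0,1,k)


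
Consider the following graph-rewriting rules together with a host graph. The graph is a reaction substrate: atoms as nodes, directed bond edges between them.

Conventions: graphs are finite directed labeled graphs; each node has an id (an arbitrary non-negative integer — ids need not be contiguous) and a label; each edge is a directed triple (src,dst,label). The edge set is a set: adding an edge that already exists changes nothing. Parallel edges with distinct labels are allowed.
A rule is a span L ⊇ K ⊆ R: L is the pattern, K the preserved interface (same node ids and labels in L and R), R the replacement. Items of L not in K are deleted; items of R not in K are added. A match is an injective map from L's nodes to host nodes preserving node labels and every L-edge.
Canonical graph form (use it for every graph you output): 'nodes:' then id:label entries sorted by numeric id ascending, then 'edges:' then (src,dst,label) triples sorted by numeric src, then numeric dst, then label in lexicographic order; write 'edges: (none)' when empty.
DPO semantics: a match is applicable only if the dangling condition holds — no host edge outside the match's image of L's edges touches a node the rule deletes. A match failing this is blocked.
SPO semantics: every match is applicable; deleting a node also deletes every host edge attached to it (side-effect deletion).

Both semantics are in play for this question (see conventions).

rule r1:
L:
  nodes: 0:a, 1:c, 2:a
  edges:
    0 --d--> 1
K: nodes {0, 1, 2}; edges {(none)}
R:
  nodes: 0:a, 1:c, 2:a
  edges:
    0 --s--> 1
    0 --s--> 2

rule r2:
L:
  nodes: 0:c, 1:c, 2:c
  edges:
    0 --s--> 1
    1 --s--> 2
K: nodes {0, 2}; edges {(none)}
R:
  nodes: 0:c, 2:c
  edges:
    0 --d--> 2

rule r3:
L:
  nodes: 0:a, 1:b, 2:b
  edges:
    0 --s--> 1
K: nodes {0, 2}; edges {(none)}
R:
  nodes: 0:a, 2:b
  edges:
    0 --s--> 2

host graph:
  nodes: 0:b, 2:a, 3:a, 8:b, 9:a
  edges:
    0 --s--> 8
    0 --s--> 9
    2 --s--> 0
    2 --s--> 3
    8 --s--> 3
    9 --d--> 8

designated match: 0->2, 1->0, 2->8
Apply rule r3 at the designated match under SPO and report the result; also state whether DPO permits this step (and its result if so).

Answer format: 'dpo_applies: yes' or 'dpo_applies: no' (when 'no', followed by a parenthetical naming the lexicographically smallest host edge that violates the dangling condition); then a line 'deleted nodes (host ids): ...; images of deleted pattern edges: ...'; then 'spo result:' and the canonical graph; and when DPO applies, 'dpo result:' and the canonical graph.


dpo_applies: no
(the rule deletes node 0, which keeps host edge (0,8,s) outside the match image — the dangling condition fails, DPO blocks; SPO proceeds and side-deletes such edges)
deleted nodes (host ids): 0; images of deleted pattern edges: (2,0,s)
spo result:
nodes: 2:a, 3:a, 8:b, 9:a
edges: (2,3,s); (2,8,s); (8,3,s); (9,8,d)


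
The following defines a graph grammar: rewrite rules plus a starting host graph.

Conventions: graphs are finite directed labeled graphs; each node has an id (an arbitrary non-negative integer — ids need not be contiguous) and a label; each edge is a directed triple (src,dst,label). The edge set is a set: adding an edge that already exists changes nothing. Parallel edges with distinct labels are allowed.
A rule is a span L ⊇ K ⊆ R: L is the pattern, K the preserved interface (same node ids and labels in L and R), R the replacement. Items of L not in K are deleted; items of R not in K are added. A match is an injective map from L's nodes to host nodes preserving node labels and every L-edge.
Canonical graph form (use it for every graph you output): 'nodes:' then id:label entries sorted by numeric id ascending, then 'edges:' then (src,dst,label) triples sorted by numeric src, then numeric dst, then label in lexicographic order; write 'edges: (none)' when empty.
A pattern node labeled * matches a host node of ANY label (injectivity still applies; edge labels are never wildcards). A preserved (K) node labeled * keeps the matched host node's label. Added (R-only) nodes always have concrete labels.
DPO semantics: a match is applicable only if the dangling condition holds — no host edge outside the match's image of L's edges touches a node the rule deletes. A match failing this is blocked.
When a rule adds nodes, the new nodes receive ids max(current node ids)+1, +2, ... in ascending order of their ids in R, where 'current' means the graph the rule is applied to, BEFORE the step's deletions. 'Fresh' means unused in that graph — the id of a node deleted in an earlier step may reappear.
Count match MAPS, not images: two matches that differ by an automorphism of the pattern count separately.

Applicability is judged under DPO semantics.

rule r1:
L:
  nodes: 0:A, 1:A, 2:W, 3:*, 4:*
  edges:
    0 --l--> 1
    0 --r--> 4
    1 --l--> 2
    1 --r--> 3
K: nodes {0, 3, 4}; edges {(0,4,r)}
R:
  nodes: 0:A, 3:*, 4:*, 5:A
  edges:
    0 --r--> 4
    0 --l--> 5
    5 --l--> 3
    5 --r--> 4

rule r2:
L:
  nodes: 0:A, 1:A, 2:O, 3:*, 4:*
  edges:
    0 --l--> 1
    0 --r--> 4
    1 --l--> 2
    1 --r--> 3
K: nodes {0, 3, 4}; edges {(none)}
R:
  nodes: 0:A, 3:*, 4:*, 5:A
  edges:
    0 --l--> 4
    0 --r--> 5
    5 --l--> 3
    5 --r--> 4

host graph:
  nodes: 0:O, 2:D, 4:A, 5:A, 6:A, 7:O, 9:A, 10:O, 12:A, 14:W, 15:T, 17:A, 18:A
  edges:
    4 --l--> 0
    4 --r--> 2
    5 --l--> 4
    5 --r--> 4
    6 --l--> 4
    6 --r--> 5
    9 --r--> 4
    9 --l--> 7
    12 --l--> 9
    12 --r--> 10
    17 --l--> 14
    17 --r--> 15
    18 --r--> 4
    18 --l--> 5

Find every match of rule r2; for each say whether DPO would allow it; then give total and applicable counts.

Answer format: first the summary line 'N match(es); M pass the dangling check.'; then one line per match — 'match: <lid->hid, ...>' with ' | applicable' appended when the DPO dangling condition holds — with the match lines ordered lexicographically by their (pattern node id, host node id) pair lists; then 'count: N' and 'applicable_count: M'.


2 match(es); 1 pass the dangling check.
match: 0->6, 1->4, 2->0, 3->2, 4->5
match: 0->12, 1->9, 2->7, 3->4, 4->10 | applicable
count: 2
applicable_count: 1


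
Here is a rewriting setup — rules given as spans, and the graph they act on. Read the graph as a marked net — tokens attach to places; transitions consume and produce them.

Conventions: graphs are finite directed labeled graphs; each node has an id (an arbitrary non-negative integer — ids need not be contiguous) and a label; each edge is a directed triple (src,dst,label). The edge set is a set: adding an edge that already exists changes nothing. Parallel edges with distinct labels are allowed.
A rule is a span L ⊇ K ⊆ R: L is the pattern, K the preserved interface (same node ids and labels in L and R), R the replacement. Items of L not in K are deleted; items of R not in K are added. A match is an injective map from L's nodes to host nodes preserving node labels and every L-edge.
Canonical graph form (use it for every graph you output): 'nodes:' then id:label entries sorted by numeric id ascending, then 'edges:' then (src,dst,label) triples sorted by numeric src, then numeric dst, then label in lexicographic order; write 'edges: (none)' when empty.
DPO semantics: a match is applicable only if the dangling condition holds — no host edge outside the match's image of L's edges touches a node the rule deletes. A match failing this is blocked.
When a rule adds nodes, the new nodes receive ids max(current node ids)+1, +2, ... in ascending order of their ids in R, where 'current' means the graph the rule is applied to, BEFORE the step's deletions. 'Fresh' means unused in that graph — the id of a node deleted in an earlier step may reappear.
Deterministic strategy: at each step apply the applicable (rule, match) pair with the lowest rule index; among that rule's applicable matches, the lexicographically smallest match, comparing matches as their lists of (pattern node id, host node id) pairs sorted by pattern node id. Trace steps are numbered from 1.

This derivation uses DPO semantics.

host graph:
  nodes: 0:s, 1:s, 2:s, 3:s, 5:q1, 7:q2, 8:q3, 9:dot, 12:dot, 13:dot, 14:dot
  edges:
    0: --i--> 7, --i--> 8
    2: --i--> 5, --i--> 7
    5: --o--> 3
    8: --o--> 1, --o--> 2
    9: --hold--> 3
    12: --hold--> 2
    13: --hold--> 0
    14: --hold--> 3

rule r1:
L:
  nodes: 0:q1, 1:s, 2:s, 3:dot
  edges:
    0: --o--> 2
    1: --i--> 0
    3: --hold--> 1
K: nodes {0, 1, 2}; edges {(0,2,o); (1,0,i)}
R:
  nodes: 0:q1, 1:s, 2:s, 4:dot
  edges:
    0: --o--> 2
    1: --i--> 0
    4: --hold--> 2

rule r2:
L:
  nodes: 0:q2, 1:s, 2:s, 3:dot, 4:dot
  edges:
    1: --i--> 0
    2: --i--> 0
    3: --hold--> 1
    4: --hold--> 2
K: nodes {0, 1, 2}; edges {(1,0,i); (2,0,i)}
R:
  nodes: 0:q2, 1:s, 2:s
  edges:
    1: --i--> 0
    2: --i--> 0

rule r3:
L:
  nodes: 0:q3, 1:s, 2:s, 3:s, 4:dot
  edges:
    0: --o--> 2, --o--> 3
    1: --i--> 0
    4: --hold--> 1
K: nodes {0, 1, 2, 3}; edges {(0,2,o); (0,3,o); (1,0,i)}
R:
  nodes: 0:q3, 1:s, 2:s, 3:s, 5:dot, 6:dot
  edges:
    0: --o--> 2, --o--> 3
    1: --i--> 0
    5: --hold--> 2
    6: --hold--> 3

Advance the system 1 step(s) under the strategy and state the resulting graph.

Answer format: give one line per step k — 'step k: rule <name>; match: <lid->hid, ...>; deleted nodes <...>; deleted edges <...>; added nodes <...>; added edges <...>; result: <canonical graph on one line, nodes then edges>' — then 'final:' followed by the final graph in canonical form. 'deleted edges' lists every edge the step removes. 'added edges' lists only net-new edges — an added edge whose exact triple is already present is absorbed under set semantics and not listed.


step 1: rule r1; match: 0->5, 1->2, 2->3, 3->12; deleted nodes 12; deleted edges (12,2,hold); added nodes 15; added edges (15,3,hold); result: nodes: 0:s, 1:s, 2:s, 3:s, 5:q1, 7:q2, 8:q3, 9:dot, 13:dot, 14:dot, 15:dot edges: (0,7,i); (0,8,i); (2,5,i); (2,7,i); (5,3,o); (8,1,o); (8,2,o); (9,3,hold); (13,0,hold); (14,3,hold); (15,3,hold)
final:
nodes: 0:s, 1:s, 2:s, 3:s, 5:q1, 7:q2, 8:q3, 9:dot, 13:dot, 14:dot, 15:dot
edges: (0,7,i); (0,8,i); (2,5,i); (2,7,i); (5,3,o); (8,1,o); (8,2,o); (9,3,hold); (13,0,hold); (14,3,hold); (15,3,hold)


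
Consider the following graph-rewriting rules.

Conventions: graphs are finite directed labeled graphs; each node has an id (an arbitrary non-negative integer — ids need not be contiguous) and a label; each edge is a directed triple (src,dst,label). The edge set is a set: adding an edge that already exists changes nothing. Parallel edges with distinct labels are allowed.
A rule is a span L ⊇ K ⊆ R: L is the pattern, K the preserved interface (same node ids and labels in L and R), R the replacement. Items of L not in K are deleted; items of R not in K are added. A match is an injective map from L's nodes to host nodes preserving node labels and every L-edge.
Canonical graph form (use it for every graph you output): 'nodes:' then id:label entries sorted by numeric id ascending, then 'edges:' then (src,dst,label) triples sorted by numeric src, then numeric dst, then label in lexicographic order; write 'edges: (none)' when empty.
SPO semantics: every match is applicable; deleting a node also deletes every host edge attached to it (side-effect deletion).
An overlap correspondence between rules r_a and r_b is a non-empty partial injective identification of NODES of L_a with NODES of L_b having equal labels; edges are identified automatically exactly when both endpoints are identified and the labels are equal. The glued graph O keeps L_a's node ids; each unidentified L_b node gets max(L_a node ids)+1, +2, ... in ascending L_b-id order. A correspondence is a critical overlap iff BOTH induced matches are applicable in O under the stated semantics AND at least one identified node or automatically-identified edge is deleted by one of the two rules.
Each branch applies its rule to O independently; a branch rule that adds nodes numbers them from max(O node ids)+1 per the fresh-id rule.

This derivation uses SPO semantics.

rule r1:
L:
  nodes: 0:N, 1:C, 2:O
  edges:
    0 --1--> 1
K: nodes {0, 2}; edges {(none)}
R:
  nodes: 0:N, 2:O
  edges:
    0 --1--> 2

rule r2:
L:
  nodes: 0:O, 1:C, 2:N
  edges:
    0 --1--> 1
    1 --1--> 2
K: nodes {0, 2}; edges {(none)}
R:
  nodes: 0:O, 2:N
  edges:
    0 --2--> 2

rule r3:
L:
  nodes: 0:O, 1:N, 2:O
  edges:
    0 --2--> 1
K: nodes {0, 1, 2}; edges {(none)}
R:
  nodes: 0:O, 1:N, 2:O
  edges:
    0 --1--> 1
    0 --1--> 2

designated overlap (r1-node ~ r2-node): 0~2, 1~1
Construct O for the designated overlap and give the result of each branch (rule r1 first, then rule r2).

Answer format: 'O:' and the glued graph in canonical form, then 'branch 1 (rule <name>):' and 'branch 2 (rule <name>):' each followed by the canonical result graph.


O:
nodes: 0:N, 1:C, 2:O, 3:O
edges: (0,1,1); (1,0,1); (3,1,1)
branch 1 (rule r1):
nodes: 0:N, 2:O, 3:O
edges: (0,2,1)
branch 2 (rule r2):
nodes: 0:N, 2:O, 3:O
edges: (3,0,2)


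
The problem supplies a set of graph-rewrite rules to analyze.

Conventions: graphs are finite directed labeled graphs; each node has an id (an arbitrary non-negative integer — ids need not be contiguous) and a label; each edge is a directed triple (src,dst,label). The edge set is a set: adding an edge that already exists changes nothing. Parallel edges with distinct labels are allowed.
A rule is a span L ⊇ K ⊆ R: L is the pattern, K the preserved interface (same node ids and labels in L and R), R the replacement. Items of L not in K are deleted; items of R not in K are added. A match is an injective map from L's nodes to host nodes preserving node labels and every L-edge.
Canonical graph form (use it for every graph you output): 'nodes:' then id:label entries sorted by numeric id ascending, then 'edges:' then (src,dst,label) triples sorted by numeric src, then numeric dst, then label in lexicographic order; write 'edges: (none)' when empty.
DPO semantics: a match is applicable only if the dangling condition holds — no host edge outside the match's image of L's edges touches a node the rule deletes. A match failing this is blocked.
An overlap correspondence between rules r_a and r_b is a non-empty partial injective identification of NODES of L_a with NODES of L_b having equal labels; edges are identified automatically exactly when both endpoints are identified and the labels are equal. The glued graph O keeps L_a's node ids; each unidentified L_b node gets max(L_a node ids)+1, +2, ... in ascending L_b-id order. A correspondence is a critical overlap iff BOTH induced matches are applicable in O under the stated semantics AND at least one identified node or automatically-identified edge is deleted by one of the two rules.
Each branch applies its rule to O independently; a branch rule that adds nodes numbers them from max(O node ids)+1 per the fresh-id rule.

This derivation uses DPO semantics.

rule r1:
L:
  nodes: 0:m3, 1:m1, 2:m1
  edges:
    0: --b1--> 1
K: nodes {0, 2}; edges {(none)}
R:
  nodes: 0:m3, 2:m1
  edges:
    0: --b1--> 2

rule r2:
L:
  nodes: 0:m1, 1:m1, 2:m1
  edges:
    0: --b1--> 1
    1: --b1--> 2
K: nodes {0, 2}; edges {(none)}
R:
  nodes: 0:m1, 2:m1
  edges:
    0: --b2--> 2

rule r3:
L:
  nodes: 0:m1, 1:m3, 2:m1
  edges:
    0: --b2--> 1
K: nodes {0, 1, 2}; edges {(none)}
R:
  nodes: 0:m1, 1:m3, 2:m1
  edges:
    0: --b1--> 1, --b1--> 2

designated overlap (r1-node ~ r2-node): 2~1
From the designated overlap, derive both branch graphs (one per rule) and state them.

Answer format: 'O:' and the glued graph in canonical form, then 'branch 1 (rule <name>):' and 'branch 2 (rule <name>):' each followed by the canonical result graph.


O:
nodes: 0:m3, 1:m1, 2:m1, 3:m1, 4:m1
edges: (0,1,b1); (2,4,b1); (3,2,b1)
branch 1 (rule r1):
nodes: 0:m3, 2:m1, 3:m1, 4:m1
edges: (0,2,b1); (2,4,b1); (3,2,b1)
branch 2 (rule r2):
nodes: 0:m3, 1:m1, 3:m1, 4:m1
edges: (0,1,b1); (3,4,b2)


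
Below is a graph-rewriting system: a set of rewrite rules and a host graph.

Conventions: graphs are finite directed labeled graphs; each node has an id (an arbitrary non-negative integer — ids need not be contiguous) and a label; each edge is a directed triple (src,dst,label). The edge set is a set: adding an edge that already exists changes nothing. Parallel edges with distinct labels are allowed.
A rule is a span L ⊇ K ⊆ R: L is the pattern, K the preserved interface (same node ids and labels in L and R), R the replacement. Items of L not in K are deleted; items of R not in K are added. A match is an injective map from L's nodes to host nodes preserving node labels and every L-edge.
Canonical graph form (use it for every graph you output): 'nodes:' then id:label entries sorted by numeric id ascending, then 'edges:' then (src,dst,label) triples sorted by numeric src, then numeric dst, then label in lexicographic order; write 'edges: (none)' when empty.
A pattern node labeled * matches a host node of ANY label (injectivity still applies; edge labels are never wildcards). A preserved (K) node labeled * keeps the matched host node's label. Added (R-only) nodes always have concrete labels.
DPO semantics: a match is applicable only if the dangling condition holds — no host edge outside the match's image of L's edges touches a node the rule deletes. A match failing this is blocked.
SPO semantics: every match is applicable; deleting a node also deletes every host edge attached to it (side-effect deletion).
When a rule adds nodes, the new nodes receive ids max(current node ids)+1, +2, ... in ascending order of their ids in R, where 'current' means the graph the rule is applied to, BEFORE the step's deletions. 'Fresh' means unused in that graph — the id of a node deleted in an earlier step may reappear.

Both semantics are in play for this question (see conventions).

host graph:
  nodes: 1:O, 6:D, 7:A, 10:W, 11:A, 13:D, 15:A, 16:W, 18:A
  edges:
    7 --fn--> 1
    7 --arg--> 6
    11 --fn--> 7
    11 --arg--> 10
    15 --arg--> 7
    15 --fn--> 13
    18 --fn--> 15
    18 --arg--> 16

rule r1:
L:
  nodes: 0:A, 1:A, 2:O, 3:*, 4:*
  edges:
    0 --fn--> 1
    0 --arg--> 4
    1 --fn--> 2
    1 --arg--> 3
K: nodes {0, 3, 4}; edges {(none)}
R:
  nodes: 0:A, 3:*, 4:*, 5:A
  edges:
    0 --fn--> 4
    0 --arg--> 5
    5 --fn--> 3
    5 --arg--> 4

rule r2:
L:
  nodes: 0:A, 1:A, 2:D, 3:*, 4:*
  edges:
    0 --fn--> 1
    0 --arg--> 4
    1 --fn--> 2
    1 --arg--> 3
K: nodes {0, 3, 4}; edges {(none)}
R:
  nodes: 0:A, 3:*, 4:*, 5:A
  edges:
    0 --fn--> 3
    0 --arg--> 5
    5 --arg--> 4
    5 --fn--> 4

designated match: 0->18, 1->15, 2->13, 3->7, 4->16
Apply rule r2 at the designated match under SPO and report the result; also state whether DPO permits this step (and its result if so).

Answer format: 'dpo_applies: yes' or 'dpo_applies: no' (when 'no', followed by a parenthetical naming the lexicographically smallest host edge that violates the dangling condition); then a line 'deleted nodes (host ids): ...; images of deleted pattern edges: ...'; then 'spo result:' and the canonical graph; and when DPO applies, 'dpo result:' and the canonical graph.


dpo_applies: yes
deleted nodes (host ids): 13, 15; images of deleted pattern edges: (15,7,arg); (15,13,fn); (18,15,fn); (18,16,arg)
spo result:
nodes: 1:O, 6:D, 7:A, 10:W, 11:A, 16:W, 18:A, 19:A
edges: (7,1,fn); (7,6,arg); (11,7,fn); (11,10,arg); (18,7,fn); (18,19,arg); (19,16,arg); (19,16,fn)
dpo result:
nodes: 1:O, 6:D, 7:A, 10:W, 11:A, 16:W, 18:A, 19:A
edges: (7,1,fn); (7,6,arg); (11,7,fn); (11,10,arg); (18,7,fn); (18,19,arg); (19,16,arg); (19,16,fn)


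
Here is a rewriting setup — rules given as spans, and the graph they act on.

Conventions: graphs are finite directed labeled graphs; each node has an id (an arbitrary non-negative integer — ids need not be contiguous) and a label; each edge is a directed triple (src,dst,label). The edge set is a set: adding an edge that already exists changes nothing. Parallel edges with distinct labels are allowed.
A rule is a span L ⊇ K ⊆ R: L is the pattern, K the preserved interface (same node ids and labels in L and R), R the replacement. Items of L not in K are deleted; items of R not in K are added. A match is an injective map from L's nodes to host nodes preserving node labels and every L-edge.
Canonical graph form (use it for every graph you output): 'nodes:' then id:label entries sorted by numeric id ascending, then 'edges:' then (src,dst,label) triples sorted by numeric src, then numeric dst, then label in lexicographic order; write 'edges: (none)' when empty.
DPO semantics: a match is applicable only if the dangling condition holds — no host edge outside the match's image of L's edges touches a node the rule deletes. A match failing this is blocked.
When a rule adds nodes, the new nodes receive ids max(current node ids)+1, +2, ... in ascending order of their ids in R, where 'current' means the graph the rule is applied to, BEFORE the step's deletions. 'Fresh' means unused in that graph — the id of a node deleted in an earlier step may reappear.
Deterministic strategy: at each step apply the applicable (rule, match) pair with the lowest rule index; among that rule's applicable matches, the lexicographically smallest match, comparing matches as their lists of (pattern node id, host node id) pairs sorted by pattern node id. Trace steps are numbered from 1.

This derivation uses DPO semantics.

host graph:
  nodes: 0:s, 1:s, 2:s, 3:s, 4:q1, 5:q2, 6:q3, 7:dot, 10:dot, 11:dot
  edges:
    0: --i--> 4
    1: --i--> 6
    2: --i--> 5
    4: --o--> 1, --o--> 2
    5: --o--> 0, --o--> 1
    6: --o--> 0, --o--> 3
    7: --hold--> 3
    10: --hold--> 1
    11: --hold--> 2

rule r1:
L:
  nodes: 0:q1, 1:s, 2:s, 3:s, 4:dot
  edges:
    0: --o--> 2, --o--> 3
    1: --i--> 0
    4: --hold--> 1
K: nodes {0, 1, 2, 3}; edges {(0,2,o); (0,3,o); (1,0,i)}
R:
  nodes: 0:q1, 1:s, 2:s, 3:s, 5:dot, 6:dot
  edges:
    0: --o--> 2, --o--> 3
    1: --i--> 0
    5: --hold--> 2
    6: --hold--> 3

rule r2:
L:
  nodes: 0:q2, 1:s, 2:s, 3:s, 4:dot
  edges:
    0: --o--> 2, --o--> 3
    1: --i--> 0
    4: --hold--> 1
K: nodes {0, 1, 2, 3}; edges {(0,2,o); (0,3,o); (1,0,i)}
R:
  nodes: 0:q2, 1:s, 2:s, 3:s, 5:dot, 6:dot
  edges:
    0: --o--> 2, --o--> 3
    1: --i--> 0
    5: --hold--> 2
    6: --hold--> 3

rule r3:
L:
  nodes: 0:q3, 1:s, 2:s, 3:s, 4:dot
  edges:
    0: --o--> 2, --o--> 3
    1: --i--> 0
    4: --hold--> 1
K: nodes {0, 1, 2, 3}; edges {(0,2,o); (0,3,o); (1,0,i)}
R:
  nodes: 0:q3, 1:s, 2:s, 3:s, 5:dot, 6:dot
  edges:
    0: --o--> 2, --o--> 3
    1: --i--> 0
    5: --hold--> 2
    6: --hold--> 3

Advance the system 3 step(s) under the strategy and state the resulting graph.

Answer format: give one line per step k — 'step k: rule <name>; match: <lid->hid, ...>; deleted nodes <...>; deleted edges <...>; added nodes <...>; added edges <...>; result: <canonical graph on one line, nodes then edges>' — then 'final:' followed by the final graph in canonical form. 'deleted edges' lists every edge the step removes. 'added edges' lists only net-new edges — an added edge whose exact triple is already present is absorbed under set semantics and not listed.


step 1: rule r2; match: 0->5, 1->2, 2->0, 3->1, 4->11; deleted nodes 11; deleted edges (11,2,hold); added nodes 12, 13; added edges (12,0,hold); (13,1,hold); result: nodes: 0:s, 1:s, 2:s, 3:s, 4:q1, 5:q2, 6:q3, 7:dot, 10:dot, 12:dot, 13:dot edges: (0,4,i); (1,6,i); (2,5,i); (4,1,o); (4,2,o); (5,0,o); (5,1,o); (6,0,o); (6,3,o); (7,3,hold); (10,1,hold); (12,0,hold); (13,1,hold)
step 2: rule r1; match: 0->4, 1->0, 2->1, 3->2, 4->12; deleted nodes 12; deleted edges (12,0,hold); added nodes 14, 15; added edges (14,1,hold); (15,2,hold); result: nodes: 0:s, 1:s, 2:s, 3:s, 4:q1, 5:q2, 6:q3, 7:dot, 10:dot, 13:dot, 14:dot, 15:dot edges: (0,4,i); (1,6,i); (2,5,i); (4,1,o); (4,2,o); (5,0,o); (5,1,o); (6,0,o); (6,3,o); (7,3,hold); (10,1,hold); (13,1,hold); (14,1,hold); (15,2,hold)
step 3: rule r2; match: 0->5, 1->2, 2->0, 3->1, 4->15; deleted nodes 15; deleted edges (15,2,hold); added nodes 16, 17; added edges (16,0,hold); (17,1,hold); result: nodes: 0:s, 1:s, 2:s, 3:s, 4:q1, 5:q2, 6:q3, 7:dot, 10:dot, 13:dot, 14:dot, 16:dot, 17:dot edges: (0,4,i); (1,6,i); (2,5,i); (4,1,o); (4,2,o); (5,0,o); (5,1,o); (6,0,o); (6,3,o); (7,3,hold); (10,1,hold); (13,1,hold); (14,1,hold); (16,0,hold); (17,1,hold)
final:
nodes: 0:s, 1:s, 2:s, 3:s, 4:q1, 5:q2, 6:q3, 7:dot, 10:dot, 13:dot, 14:dot, 16:dot, 17:dot
edges: (0,4,i); (1,6,i); (2,5,i); (4,1,o); (4,2,o); (5,0,o); (5,1,o); (6,0,o); (6,3,o); (7,3,hold); (10,1,hold); (13,1,hold); (14,1,hold); (16,0,hold); (17,1,hold)


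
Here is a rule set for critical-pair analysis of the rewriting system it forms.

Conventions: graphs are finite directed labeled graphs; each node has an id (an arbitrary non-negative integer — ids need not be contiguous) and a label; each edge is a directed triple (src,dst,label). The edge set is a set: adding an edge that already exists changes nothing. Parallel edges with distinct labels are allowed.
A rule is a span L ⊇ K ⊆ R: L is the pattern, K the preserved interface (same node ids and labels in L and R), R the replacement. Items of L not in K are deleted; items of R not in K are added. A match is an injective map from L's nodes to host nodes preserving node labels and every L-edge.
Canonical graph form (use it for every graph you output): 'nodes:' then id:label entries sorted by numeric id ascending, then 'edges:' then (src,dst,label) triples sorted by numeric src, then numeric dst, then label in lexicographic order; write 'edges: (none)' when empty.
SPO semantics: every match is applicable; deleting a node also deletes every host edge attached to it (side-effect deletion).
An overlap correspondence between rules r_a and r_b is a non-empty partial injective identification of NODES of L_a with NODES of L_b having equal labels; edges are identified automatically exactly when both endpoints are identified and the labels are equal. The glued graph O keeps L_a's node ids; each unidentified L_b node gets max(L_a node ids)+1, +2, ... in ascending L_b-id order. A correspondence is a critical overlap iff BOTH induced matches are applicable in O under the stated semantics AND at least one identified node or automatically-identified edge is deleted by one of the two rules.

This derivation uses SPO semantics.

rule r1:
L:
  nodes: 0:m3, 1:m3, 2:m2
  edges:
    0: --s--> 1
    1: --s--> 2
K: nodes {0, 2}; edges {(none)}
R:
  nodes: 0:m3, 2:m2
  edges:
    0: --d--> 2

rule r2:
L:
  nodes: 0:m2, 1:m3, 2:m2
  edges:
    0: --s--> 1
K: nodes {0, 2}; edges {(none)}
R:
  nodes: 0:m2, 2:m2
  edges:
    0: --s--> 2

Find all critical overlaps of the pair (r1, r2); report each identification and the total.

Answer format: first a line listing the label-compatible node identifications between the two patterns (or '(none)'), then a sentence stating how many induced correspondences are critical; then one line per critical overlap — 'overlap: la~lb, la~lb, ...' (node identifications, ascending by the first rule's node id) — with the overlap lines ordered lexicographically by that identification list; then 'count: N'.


label-compatible node identifications between L(r1) and L(r2): 0~1, 1~1, 2~0, 2~2
6 of the induced correspondences are critical overlaps of r1 and r2.
overlap: 0~1
overlap: 0~1, 2~0
overlap: 0~1, 2~2
overlap: 1~1
overlap: 1~1, 2~0
overlap: 1~1, 2~2
count: 6


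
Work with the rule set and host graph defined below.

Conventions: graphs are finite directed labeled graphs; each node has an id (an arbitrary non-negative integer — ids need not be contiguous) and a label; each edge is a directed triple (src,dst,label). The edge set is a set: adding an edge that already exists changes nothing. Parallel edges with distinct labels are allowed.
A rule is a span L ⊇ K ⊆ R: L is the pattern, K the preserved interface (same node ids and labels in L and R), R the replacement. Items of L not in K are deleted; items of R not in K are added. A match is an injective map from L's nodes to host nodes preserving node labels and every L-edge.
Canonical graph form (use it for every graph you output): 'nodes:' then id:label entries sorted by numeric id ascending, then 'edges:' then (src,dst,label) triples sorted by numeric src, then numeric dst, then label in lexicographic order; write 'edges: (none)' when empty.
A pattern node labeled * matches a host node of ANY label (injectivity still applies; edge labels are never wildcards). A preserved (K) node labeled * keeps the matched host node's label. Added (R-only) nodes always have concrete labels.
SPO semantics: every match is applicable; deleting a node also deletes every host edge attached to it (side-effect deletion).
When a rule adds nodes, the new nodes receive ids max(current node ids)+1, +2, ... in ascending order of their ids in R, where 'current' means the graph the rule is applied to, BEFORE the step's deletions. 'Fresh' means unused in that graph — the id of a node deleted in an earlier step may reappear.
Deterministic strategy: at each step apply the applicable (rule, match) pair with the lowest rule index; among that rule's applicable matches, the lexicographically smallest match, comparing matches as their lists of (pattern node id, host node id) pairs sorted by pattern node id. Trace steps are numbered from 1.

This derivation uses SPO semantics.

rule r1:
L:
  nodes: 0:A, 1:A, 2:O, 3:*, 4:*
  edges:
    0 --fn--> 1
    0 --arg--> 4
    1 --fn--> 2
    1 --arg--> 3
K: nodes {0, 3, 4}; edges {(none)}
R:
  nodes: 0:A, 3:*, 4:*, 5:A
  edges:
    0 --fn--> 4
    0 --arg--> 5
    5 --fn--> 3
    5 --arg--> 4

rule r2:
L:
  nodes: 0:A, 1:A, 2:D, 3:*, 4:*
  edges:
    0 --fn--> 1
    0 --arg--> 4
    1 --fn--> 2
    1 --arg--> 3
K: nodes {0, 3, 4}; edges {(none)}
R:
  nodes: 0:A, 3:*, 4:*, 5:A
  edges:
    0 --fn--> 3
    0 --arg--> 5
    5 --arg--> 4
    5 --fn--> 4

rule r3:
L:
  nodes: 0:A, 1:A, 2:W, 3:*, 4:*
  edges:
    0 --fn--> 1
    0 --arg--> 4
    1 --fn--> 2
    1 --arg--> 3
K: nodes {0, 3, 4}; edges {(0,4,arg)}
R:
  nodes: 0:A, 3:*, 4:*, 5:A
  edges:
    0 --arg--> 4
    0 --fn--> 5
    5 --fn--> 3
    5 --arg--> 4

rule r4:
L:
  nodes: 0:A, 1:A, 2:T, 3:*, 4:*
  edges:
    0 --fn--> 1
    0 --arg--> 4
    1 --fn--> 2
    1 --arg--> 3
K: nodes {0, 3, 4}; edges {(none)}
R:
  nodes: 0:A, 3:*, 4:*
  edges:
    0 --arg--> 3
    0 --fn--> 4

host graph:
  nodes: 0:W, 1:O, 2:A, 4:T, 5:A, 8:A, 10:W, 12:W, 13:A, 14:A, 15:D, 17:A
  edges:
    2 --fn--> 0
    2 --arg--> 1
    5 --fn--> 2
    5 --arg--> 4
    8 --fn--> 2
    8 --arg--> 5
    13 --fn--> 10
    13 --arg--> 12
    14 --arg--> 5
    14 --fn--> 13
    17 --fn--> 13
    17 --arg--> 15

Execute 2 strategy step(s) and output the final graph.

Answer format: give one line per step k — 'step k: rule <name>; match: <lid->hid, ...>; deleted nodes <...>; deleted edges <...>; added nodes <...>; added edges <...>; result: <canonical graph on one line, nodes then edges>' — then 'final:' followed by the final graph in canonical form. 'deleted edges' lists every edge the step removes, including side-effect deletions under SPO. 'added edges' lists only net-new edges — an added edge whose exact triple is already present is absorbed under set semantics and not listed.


step 1: rule r3; match: 0->5, 1->2, 2->0, 3->1, 4->4; deleted nodes 0, 2; deleted edges (2,0,fn); (2,1,arg); (5,2,fn); (8,2,fn); added nodes 18; added edges (5,18,fn); (18,1,fn); (18,4,arg); result: nodes: 1:O, 4:T, 5:A, 8:A, 10:W, 12:W, 13:A, 14:A, 15:D, 17:A, 18:A edges: (5,4,arg); (5,18,fn); (8,5,arg); (13,10,fn); (13,12,arg); (14,5,arg); (14,13,fn); (17,13,fn); (17,15,arg); (18,1,fn); (18,4,arg)
step 2: rule r3; match: 0->14, 1->13, 2->10, 3->12, 4->5; deleted nodes 10, 13; deleted edges (13,10,fn); (13,12,arg); (14,13,fn); (17,13,fn); added nodes 19; added edges (14,19,fn); (19,5,arg); (19,12,fn); result: nodes: 1:O, 4:T, 5:A, 8:A, 12:W, 14:A, 15:D, 17:A, 18:A, 19:A edges: (5,4,arg); (5,18,fn); (8,5,arg); (14,5,arg); (14,19,fn); (17,15,arg); (18,1,fn); (18,4,arg); (19,5,arg); (19,12,fn)
final:
nodes: 1:O, 4:T, 5:A, 8:A, 12:W, 14:A, 15:D, 17:A, 18:A, 19:A
edges: (5,4,arg); (5,18,fn); (8,5,arg); (14,5,arg); (14,19,fn); (17,15,arg); (18,1,fn); (18,4,arg); (19,5,arg); (19,12,fn)
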